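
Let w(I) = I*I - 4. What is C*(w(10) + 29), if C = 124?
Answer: 15500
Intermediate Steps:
w(I) = -4 + I**2 (w(I) = I**2 - 4 = -4 + I**2)
C*(w(10) + 29) = 124*((-4 + 10**2) + 29) = 124*((-4 + 100) + 29) = 124*(96 + 29) = 124*125 = 15500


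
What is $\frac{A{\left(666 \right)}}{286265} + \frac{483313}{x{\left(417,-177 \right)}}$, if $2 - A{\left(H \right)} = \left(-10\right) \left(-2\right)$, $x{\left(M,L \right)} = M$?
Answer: $\frac{138355588439}{119372505} \approx 1159.0$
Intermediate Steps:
$A{\left(H \right)} = -18$ ($A{\left(H \right)} = 2 - \left(-10\right) \left(-2\right) = 2 - 20 = -18$)
$\frac{A{\left(666 \right)}}{286265} + \frac{483313}{x{\left(417,-177 \right)}} = - \frac{18}{286265} + \frac{483313}{417} = \frac{138355588439}{119372505}$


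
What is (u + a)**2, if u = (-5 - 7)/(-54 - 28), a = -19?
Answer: 597529/1681 ≈ 355.46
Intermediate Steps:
u = 6/41 (u = -12/(-82) = -12*(-1/82) = 6/41 ≈ 0.14634)
(u + a)**2 = (6/41 - 19)**2 = (-773/41)**2 = 597529/1681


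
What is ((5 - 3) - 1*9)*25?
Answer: -175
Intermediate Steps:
((5 - 3) - 1*9)*25 = (2 - 9)*25 = -7*25 = -175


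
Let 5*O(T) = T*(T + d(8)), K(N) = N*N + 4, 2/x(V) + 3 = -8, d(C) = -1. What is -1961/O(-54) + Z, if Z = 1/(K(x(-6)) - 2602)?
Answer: -154130017/46681569 ≈ -3.3017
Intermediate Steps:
x(V) = -2/11 (x(V) = 2/(-3 - 8) = 2/(-11) = 2*(-1/11) = -2/11)
K(N) = 4 + N² (K(N) = N² + 4 = 4 + N²)
O(T) = T*(-1 + T)/5 (O(T) = (T*(T - 1))/5 = (T*(-1 + T))/5 = T*(-1 + T)/5)
Z = -121/314354 (Z = 1/((4 + (-2/11)²) - 2602) = 1/((4 + 4/121) - 2602) = 1/(488/121 - 2602) = 1/(-314354/121) = -121/314354 ≈ -0.00038492)
-1961/O(-54) + Z = -1961*(-5/(54*(-1 - 54))) - 121/314354 = -1961/((⅕)*(-54)*(-55)) - 121/314354 = -1961/594 - 121/314354 = -154130017/46681569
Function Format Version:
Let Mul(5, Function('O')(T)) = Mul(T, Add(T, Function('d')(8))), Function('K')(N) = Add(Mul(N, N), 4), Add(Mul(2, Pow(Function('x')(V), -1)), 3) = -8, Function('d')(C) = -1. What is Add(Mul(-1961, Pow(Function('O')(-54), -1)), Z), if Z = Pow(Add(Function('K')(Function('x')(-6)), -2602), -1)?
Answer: Rational(-154130017, 46681569) ≈ -3.3017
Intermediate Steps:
Function('x')(V) = Rational(-2, 11) (Function('x')(V) = Mul(2, Pow(Add(-3, -8), -1)) = Mul(2, Pow(-11, -1)) = Mul(2, Rational(-1, 11)) = Rational(-2, 11))
Function('K')(N) = Add(4, Pow(N, 2)) (Function('K')(N) = Add(Pow(N, 2), 4) = Add(4, Pow(N, 2)))
Function('O')(T) = Mul(Rational(1, 5), T, Add(-1, T)) (Function('O')(T) = Mul(Rational(1, 5), Mul(T, Add(T, -1))) = Mul(Rational(1, 5), Mul(T, Add(-1, T))) = Mul(Rational(1, 5), T, Add(-1, T)))
Z = Rational(-121, 314354) (Z = Pow(Add(Add(4, Pow(Rational(-2, 11), 2)), -2602), -1) = Pow(Add(Add(4, Rational(4, 121)), -2602), -1) = Pow(Add(Rational(488, 121), -2602), -1) = Pow(Rational(-314354, 121), -1) = Rational(-121, 314354) ≈ -0.00038492)
Add(Mul(-1961, Pow(Function('O')(-54), -1)), Z) = Add(Mul(-1961, Pow(Mul(Rational(1, 5), -54, Add(-1, -54)), -1)), Rational(-121, 314354)) = Add(Mul(-1961, Pow(Mul(Rational(1, 5), -54, -55), -1)), Rational(-121, 314354)) = Add(Mul(-1961, Pow(594, -1)), Rational(-121, 314354)) = Add(Mul(-1961, Rational(1, 594)), Rational(-121, 314354)) = Add(Rational(-1961, 594), Rational(-121, 314354)) = Rational(-154130017, 46681569)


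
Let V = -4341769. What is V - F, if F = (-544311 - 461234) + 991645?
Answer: -4327869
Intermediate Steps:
F = -13900 (F = -1005545 + 991645 = -13900)
V - F = -4341769 - 1*(-13900) = -4341769 + 13900 = -4327869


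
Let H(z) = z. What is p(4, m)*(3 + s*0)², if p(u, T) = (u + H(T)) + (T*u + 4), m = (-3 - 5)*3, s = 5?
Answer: -1008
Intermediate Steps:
m = -24 (m = -8*3 = -24)
p(u, T) = 4 + T + u + T*u (p(u, T) = (u + T) + (T*u + 4) = (T + u) + (4 + T*u) = 4 + T + u + T*u)
p(4, m)*(3 + s*0)² = (4 - 24 + 4 - 24*4)*(3 + 5*0)² = (4 - 24 + 4 - 96)*(3 + 0)² = -112*3² = -112*9 = -1008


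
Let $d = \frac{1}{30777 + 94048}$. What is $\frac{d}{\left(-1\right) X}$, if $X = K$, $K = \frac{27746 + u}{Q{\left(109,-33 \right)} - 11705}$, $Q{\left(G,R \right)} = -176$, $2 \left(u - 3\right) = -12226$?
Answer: $\frac{11881}{2700713700} \approx 4.3992 \cdot 10^{-6}$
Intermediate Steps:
$u = -6110$ ($u = 3 + \frac{1}{2} \left(-12226\right) = 3 - 6113 = -6110$)
$K = - \frac{21636}{11881}$ ($K = \frac{27746 - 6110}{-176 - 11705} = \frac{21636}{-11881} = 21636 \left(- \frac{1}{11881}\right) = - \frac{21636}{11881} \approx -1.8211$)
$X = - \frac{21636}{11881} \approx -1.8211$
$d = \frac{1}{124825} \approx 8.0112 \cdot 10^{-6}$
$\frac{d}{\left(-1\right) X} = \frac{1}{124825 \left(\left(-1\right) \left(- \frac{21636}{11881}\right)\right)} = \frac{1}{124825 \cdot \frac{21636}{11881}} = \frac{1}{124825} \cdot \frac{11881}{21636} = \frac{11881}{2700713700}$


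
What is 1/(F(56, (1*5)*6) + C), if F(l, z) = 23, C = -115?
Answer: -1/92 ≈ -0.010870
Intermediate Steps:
1/(F(56, (1*5)*6) + C) = 1/(23 - 115) = 1/(-92) = -1/92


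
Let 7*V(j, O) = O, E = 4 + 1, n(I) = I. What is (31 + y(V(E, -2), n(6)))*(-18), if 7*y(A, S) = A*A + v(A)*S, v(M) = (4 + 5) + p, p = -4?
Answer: -217926/343 ≈ -635.35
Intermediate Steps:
v(M) = 5 (v(M) = (4 + 5) - 4 = 9 - 4 = 5)
E = 5
V(j, O) = O/7
y(A, S) = A²/7 + 5*S/7 (y(A, S) = (A*A + 5*S)/7 = (A² + 5*S)/7 = A²/7 + 5*S/7)
(31 + y(V(E, -2), n(6)))*(-18) = (31 + (((⅐)*(-2))²/7 + (5/7)*6))*(-18) = (31 + ((-2/7)²/7 + 30/7))*(-18) = (31 + ((⅐)*(4/49) + 30/7))*(-18) = (31 + (4/343 + 30/7))*(-18) = (31 + 1474/343)*(-18) = (12107/343)*(-18) = -217926/343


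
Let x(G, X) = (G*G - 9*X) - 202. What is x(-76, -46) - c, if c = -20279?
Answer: 26267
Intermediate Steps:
x(G, X) = -202 + G² - 9*X (x(G, X) = (G² - 9*X) - 202 = -202 + G² - 9*X)
x(-76, -46) - c = (-202 + (-76)² - 9*(-46)) - 1*(-20279) = (-202 + 5776 + 414) + 20279 = 5988 + 20279 = 26267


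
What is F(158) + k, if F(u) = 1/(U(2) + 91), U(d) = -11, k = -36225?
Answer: -2897999/80 ≈ -36225.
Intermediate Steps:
F(u) = 1/80 (F(u) = 1/(-11 + 91) = 1/80)
F(158) + k = 1/80 - 36225 = -2897999/80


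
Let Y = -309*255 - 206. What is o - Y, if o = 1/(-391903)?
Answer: 30960728902/391903 ≈ 79001.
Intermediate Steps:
Y = -79001 (Y = -78795 - 206 = -79001)
o = -1/391903 ≈ -2.5517e-6
o - Y = -1/391903 - 1*(-79001) = -1/391903 + 79001 = 30960728902/391903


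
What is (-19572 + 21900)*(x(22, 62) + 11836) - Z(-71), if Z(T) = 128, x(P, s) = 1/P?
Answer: 303096044/11 ≈ 2.7554e+7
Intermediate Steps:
(-19572 + 21900)*(x(22, 62) + 11836) - Z(-71) = (-19572 + 21900)*(1/22 + 11836) - 1*128 = 2328*(1/22 + 11836) - 128 = 2328*(260393/22) - 128 = 303097452/11 - 128 = 303096044/11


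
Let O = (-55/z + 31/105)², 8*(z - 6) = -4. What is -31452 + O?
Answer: -345719939/11025 ≈ -31358.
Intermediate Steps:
z = 11/2 (z = 6 + (⅛)*(-4) = 6 - ½ = 11/2 ≈ 5.5000)
O = 1038361/11025 (O = (-55/11/2 + 31/105)² = (-55*2/11 + 31*(1/105))² = (-10 + 31/105)² = (-1019/105)² = 1038361/11025 ≈ 94.182)
-31452 + O = -31452 + 1038361/11025 = -345719939/11025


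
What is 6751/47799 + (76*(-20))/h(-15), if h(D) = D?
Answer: 4850383/47799 ≈ 101.47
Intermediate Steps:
6751/47799 + (76*(-20))/h(-15) = 6751/47799 + (76*(-20))/(-15) = 6751*(1/47799) - 1520*(-1/15) = 6751/47799 + 304/3 = 4850383/47799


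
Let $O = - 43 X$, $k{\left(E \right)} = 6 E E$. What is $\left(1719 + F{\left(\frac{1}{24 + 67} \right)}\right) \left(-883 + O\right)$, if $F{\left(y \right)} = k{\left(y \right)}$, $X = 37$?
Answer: $- \frac{35217501330}{8281} \approx -4.2528 \cdot 10^{6}$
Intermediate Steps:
$k{\left(E \right)} = 6 E^{2}$
$O = -1591$ ($O = \left(-43\right) 37 = -1591$)
$F{\left(y \right)} = 6 y^{2}$
$\left(1719 + F{\left(\frac{1}{24 + 67} \right)}\right) \left(-883 + O\right) = \left(1719 + 6 \left(\frac{1}{24 + 67}\right)^{2}\right) \left(-883 - 1591\right) = \left(1719 + 6 \left(\frac{1}{91}\right)^{2}\right) \left(-2474\right) = \left(1719 + \frac{6}{8281}\right) \left(-2474\right) = \frac{14235045}{8281} \left(-2474\right) = - \frac{35217501330}{8281}$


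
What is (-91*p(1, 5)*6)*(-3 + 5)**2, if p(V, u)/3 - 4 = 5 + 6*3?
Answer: -176904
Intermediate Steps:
p(V, u) = 81 (p(V, u) = 12 + 3*(5 + 6*3) = 12 + 3*(5 + 18) = 12 + 3*23 = 12 + 69 = 81)
(-91*p(1, 5)*6)*(-3 + 5)**2 = (-7371*6)*(-3 + 5)**2 = -91*486*2**2 = -44226*4 = -176904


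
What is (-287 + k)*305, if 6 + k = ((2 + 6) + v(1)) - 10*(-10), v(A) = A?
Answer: -56120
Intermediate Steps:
k = 103 (k = -6 + (((2 + 6) + 1) - 10*(-10)) = -6 + ((8 + 1) + 100) = -6 + (9 + 100) = -6 + 109 = 103)
(-287 + k)*305 = (-287 + 103)*305 = -184*305 = -56120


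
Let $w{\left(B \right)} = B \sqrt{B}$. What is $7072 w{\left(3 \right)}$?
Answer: $21216 \sqrt{3} \approx 36747.0$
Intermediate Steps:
$w{\left(B \right)} = B^{\frac{3}{2}}$
$7072 w{\left(3 \right)} = 7072 \cdot 3^{\frac{3}{2}} = 7072 \cdot 3 \sqrt{3} = 21216 \sqrt{3}$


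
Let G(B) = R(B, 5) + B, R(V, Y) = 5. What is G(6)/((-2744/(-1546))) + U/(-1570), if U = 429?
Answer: 6380561/1077020 ≈ 5.9243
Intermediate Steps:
G(B) = 5 + B
G(6)/((-2744/(-1546))) + U/(-1570) = (5 + 6)/((-2744/(-1546))) + 429/(-1570) = 11/((-2744*(-1/1546))) + 429*(-1/1570) = 11/(1372/773) - 429/1570 = 11*(773/1372) - 429/1570 = 8503/1372 - 429/1570 = 6380561/1077020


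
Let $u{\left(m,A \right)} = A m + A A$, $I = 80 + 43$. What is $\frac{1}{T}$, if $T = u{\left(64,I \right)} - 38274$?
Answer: $- \frac{1}{15273} \approx -6.5475 \cdot 10^{-5}$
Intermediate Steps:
$I = 123$
$u{\left(m,A \right)} = A^{2} + A m$ ($u{\left(m,A \right)} = A m + A^{2} = A^{2} + A m$)
$T = -15273$ ($T = 123 \left(123 + 64\right) - 38274 = 123 \cdot 187 - 38274 = 23001 - 38274 = -15273$)
$\frac{1}{T} = \frac{1}{-15273} = - \frac{1}{15273}$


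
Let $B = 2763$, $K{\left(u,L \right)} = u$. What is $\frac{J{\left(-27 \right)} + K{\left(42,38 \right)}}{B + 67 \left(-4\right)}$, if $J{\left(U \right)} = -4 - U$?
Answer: $\frac{13}{499} \approx 0.026052$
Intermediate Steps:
$\frac{J{\left(-27 \right)} + K{\left(42,38 \right)}}{B + 67 \left(-4\right)} = \frac{\left(-4 - -27\right) + 42}{2763 + 67 \left(-4\right)} = \frac{\left(-4 + 27\right) + 42}{2763 - 268} = \frac{23 + 42}{2495} = 65 \cdot \frac{1}{2495} = \frac{13}{499}$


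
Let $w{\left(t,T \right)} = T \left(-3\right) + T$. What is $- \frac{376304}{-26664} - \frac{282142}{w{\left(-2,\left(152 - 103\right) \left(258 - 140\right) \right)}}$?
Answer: $\frac{15146191}{393294} \approx 38.511$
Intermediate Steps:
$w{\left(t,T \right)} = - 2 T$ ($w{\left(t,T \right)} = - 3 T + T = - 2 T$)
$- \frac{376304}{-26664} - \frac{282142}{w{\left(-2,\left(152 - 103\right) \left(258 - 140\right) \right)}} = - \frac{376304}{-26664} - \frac{282142}{\left(-2\right) \left(152 - 103\right) \left(258 - 140\right)} = \left(-376304\right) \left(- \frac{1}{26664}\right) - \frac{282142}{\left(-2\right) 49 \cdot 118} = \frac{47038}{3333} - \frac{282142}{\left(-2\right) 5782} = \frac{47038}{3333} - \frac{282142}{-11564} = \frac{47038}{3333} - - \frac{2879}{118} = \frac{47038}{3333} + \frac{2879}{118} = \frac{15146191}{393294}$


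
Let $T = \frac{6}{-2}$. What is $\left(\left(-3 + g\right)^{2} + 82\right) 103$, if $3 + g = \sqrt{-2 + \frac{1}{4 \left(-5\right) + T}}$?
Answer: $\frac{274701}{23} - \frac{1236 i \sqrt{1081}}{23} \approx 11944.0 - 1766.9 i$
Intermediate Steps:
$T = -3$ ($T = 6 \left(- \frac{1}{2}\right) = -3$)
$g = -3 + \frac{i \sqrt{1081}}{23}$ ($g = -3 + \sqrt{-2 + \frac{1}{4 \left(-5\right) - 3}} = -3 + \sqrt{-2 + \frac{1}{-20 - 3}} = -3 + \sqrt{-2 + \frac{1}{-23}} = -3 + \sqrt{-2 - \frac{1}{23}} = -3 + \sqrt{- \frac{47}{23}} = -3 + \frac{i \sqrt{1081}}{23} \approx -3.0 + 1.4295 i$)
$\left(\left(-3 + g\right)^{2} + 82\right) 103 = \left(\left(-3 - \left(3 - \frac{i \sqrt{1081}}{23}\right)\right)^{2} + 82\right) 103 = \left(\left(-6 + \frac{i \sqrt{1081}}{23}\right)^{2} + 82\right) 103 = \left(82 + \left(-6 + \frac{i \sqrt{1081}}{23}\right)^{2}\right) 103 = 8446 + 103 \left(-6 + \frac{i \sqrt{1081}}{23}\right)^{2}$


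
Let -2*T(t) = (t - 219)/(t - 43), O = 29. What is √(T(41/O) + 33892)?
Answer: √5476659998/402 ≈ 184.09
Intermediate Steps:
T(t) = -(-219 + t)/(2*(-43 + t)) (T(t) = -(t - 219)/(2*(t - 43)) = -(-219 + t)/(2*(-43 + t)))
√(T(41/O) + 33892) = √((219 - 41/29)/(2*(-43 + 41/29)) + 33892) = √((219 - 41/29)/(2*(-43 + 41*(1/29))) + 33892) = √((219 - 1*41/29)/(2*(-43 + 41/29)) + 33892) = √((219 - 41/29)/(2*(-1206/29)) + 33892) = √((½)*(-29/1206)*(6310/29) + 33892) = √(-3155/1206 + 33892) = √(40870597/1206) = √5476659998/402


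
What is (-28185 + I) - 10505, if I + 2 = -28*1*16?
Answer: -39140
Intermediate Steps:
I = -450 (I = -2 - 28*1*16 = -2 - 28*16 = -2 - 448 = -450)
(-28185 + I) - 10505 = (-28185 - 450) - 10505 = -28635 - 10505 = -39140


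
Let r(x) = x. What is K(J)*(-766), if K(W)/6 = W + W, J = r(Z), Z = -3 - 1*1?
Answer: 36768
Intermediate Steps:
Z = -4 (Z = -3 - 1 = -4)
J = -4
K(W) = 12*W (K(W) = 6*(W + W) = 6*(2*W) = 12*W)
K(J)*(-766) = (12*(-4))*(-766) = -48*(-766) = 36768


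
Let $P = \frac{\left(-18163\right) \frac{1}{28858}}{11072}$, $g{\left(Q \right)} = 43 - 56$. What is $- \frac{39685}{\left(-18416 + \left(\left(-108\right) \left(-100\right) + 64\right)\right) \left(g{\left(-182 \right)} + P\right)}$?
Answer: $- \frac{99062371645}{245069671809} \approx -0.40422$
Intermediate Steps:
$g{\left(Q \right)} = -13$
$P = - \frac{18163}{319515776}$ ($P = \left(-18163\right) \frac{1}{28858} \cdot \frac{1}{11072} = \left(- \frac{18163}{28858}\right) \frac{1}{11072} = - \frac{18163}{319515776} \approx -5.6845 \cdot 10^{-5}$)
$- \frac{39685}{\left(-18416 + \left(\left(-108\right) \left(-100\right) + 64\right)\right) \left(g{\left(-182 \right)} + P\right)} = - \frac{39685}{\left(-18416 + \left(\left(-108\right) \left(-100\right) + 64\right)\right) \left(-13 - \frac{18163}{319515776}\right)} = - \frac{39685}{\left(-18416 + \left(10800 + 64\right)\right) \left(- \frac{4153723251}{319515776}\right)} = - \frac{39685}{\left(-18416 + 10864\right) \left(- \frac{4153723251}{319515776}\right)} = - \frac{39685}{\left(-7552\right) \left(- \frac{4153723251}{319515776}\right)} = - \frac{39685}{\frac{245069671809}{2496217}} = \left(-39685\right) \frac{2496217}{245069671809} = - \frac{99062371645}{245069671809}$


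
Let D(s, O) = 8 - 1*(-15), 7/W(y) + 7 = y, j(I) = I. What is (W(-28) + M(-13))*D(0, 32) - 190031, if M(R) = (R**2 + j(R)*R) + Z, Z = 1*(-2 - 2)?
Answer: -911768/5 ≈ -1.8235e+5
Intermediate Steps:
W(y) = 7/(-7 + y)
Z = -4 (Z = 1*(-4) = -4)
M(R) = -4 + 2*R**2 (M(R) = (R**2 + R*R) - 4 = (R**2 + R**2) - 4 = 2*R**2 - 4 = -4 + 2*R**2)
D(s, O) = 23 (D(s, O) = 8 + 15 = 23)
(W(-28) + M(-13))*D(0, 32) - 190031 = (7/(-7 - 28) + (-4 + 2*(-13)**2))*23 - 190031 = (7/(-35) + (-4 + 2*169))*23 - 190031 = (7*(-1/35) + (-4 + 338))*23 - 190031 = (-1/5 + 334)*23 - 190031 = (1669/5)*23 - 190031 = 38387/5 - 190031 = -911768/5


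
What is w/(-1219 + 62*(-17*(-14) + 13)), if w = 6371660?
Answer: 6371660/14343 ≈ 444.23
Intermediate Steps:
w/(-1219 + 62*(-17*(-14) + 13)) = 6371660/(-1219 + 62*(-17*(-14) + 13)) = 6371660/(-1219 + 62*(238 + 13)) = 6371660/(-1219 + 62*251) = 6371660/(-1219 + 15562) = 6371660/14343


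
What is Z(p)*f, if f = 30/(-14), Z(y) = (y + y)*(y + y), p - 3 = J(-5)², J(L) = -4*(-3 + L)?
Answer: -63283740/7 ≈ -9.0405e+6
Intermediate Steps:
J(L) = 12 - 4*L
p = 1027 (p = 3 + (12 - 4*(-5))² = 3 + (12 + 20)² = 3 + 32² = 3 + 1024 = 1027)
Z(y) = 4*y² (Z(y) = (2*y)*(2*y) = 4*y²)
f = -15/7 (f = 30*(-1/14) = -15/7 ≈ -2.1429)
Z(p)*f = (4*1027²)*(-15/7) = (4*1054729)*(-15/7) = 4218916*(-15/7) = -63283740/7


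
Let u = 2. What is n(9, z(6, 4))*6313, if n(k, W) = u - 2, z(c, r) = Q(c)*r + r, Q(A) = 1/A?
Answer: 0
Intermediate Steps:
z(c, r) = r + r/c (z(c, r) = r/c + r = r + r/c)
n(k, W) = 0 (n(k, W) = 2 - 2 = 0)
n(9, z(6, 4))*6313 = 0*6313 = 0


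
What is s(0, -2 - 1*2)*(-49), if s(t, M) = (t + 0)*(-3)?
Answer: 0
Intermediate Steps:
s(t, M) = -3*t (s(t, M) = t*(-3) = -3*t)
s(0, -2 - 1*2)*(-49) = -3*0*(-49) = 0*(-49) = 0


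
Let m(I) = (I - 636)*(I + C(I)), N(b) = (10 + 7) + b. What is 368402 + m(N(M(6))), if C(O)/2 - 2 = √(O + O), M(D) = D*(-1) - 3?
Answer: 355842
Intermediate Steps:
M(D) = -3 - D (M(D) = -D - 3 = -3 - D)
N(b) = 17 + b
C(O) = 4 + 2*√2*√O (C(O) = 4 + 2*√(O + O) = 4 + 2*√(2*O) = 4 + 2*(√2*√O) = 4 + 2*√2*√O)
m(I) = (-636 + I)*(4 + I + 2*√2*√I) (m(I) = (I - 636)*(I + (4 + 2*√2*√I)) = (-636 + I)*(4 + I + 2*√2*√I))
368402 + m(N(M(6))) = 368402 + (-2544 + (17 + (-3 - 1*6))² - 632*(17 + (-3 - 1*6)) - 1272*√2*√(17 + (-3 - 1*6)) + 2*√2*(17 + (-3 - 1*6))^(3/2)) = 368402 + (-2544 + (17 + (-3 - 6))² - 632*(17 + (-3 - 6)) - 1272*√2*√(17 + (-3 - 6)) + 2*√2*(17 + (-3 - 6))^(3/2)) = 368402 + (-2544 + (17 - 9)² - 632*(17 - 9) - 1272*√2*√(17 - 9) + 2*√2*(17 - 9)^(3/2)) = 368402 + (-2544 + 8² - 632*8 - 1272*√2*√8 + 2*√2*8^(3/2)) = 368402 + (-2544 + 64 - 5056 - 1272*√2*2*√2 + 2*√2*(16*√2)) = 368402 + (-2544 + 64 - 5056 - 5088 + 64) = 368402 - 12560 = 355842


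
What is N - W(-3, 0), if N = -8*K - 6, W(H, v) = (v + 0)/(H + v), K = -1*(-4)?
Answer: -38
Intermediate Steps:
K = 4
W(H, v) = v/(H + v)
N = -38 (N = -8*4 - 6 = -32 - 6 = -38)
N - W(-3, 0) = -38 - 0/(-3 + 0) = -38 - 0/(-3) = -38 - 0*(-1)/3 = -38 - 1*0 = -38 + 0 = -38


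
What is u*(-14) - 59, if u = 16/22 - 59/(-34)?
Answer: -17480/187 ≈ -93.476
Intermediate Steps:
u = 921/374 (u = 16*(1/22) - 59*(-1/34) = 8/11 + 59/34 = 921/374 ≈ 2.4626)
u*(-14) - 59 = (921/374)*(-14) - 59 = -6447/187 - 59 = -17480/187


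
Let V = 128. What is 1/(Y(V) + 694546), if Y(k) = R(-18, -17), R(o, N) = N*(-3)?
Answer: 1/694597 ≈ 1.4397e-6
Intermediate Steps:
R(o, N) = -3*N
Y(k) = 51 (Y(k) = -3*(-17) = 51)
1/(Y(V) + 694546) = 1/(51 + 694546) = 1/694597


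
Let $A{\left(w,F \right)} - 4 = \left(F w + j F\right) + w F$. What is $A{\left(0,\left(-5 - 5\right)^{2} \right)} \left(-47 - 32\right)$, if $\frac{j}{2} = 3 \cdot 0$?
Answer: $-316$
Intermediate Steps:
$j = 0$ ($j = 2 \cdot 3 \cdot 0 = 2 \cdot 0 = 0$)
$A{\left(w,F \right)} = 4 + 2 F w$ ($A{\left(w,F \right)} = 4 + \left(\left(F w + 0 F\right) + w F\right) = 4 + \left(\left(F w + 0\right) + F w\right) = 4 + \left(F w + F w\right) = 4 + 2 F w$)
$A{\left(0,\left(-5 - 5\right)^{2} \right)} \left(-47 - 32\right) = \left(4 + 2 \left(-5 - 5\right)^{2} \cdot 0\right) \left(-47 - 32\right) = \left(4 + 2 \left(-10\right)^{2} \cdot 0\right) \left(-79\right) = \left(4 + 2 \cdot 100 \cdot 0\right) \left(-79\right) = \left(4 + 0\right) \left(-79\right) = 4 \left(-79\right) = -316$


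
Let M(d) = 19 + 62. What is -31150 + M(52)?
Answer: -31069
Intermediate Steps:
M(d) = 81
-31150 + M(52) = -31150 + 81 = -31069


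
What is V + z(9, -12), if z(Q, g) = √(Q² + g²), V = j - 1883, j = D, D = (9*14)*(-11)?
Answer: -3254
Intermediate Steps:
D = -1386 (D = 126*(-11) = -1386)
j = -1386
V = -3269 (V = -1386 - 1883 = -3269)
V + z(9, -12) = -3269 + √(9² + (-12)²) = -3269 + √(81 + 144) = -3269 + √225 = -3269 + 15 = -3254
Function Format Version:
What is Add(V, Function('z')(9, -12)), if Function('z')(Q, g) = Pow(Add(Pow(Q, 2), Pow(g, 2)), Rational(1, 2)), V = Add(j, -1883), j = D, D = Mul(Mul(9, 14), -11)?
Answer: -3254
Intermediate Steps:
D = -1386 (D = Mul(126, -11) = -1386)
j = -1386
V = -3269 (V = Add(-1386, -1883) = -3269)
Add(V, Function('z')(9, -12)) = Add(-3269, Pow(Add(Pow(9, 2), Pow(-12, 2)), Rational(1, 2))) = Add(-3269, Pow(Add(81, 144), Rational(1, 2))) = Add(-3269, Pow(225, Rational(1, 2))) = Add(-3269, 15) = -3254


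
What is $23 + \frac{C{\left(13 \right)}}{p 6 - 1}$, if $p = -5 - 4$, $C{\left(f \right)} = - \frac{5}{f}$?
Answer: $\frac{3290}{143} \approx 23.007$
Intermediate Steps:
$p = -9$
$23 + \frac{C{\left(13 \right)}}{p 6 - 1} = 23 + \frac{\left(-5\right) \frac{1}{13}}{\left(-9\right) 6 - 1} = 23 + \frac{\left(-5\right) \frac{1}{13}}{-54 - 1} = 23 + \frac{1}{-55} \left(- \frac{5}{13}\right) = 23 - - \frac{1}{143} = 23 + \frac{1}{143} = \frac{3290}{143}$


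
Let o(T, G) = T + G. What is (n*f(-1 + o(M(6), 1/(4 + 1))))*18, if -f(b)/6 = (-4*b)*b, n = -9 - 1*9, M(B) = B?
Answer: -5256576/25 ≈ -2.1026e+5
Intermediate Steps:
o(T, G) = G + T
n = -18 (n = -9 - 9 = -18)
f(b) = 24*b**2 (f(b) = -6*(-4*b)*b = -(-24)*b**2 = 24*b**2)
(n*f(-1 + o(M(6), 1/(4 + 1))))*18 = -432*(-1 + (1/(4 + 1) + 6))**2*18 = -432*(-1 + (1/5 + 6))**2*18 = -432*(-1 + 31/5)**2*18 = -432*(26/5)**2*18 = -432*676/25*18 = -18*16224/25*18 = -292032/25*18 = -5256576/25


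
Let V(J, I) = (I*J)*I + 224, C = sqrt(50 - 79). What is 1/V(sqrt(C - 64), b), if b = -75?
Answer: 1/(224 + 5625*sqrt(-64 + I*sqrt(29))) ≈ 1.0406e-6 - 2.2154e-5*I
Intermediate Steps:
C = I*sqrt(29) (C = sqrt(-29) = I*sqrt(29) ≈ 5.3852*I)
V(J, I) = 224 + J*I**2 (V(J, I) = J*I**2 + 224 = 224 + J*I**2)
1/V(sqrt(C - 64), b) = 1/(224 + sqrt(I*sqrt(29) - 64)*(-75)**2) = 1/(224 + sqrt(-64 + I*sqrt(29))*5625) = 1/(224 + 5625*sqrt(-64 + I*sqrt(29)))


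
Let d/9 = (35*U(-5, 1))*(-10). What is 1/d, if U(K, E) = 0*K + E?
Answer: -1/3150 ≈ -0.00031746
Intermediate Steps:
U(K, E) = E (U(K, E) = 0 + E = E)
d = -3150 (d = 9*((35*1)*(-10)) = 9*(35*(-10)) = 9*(-350) = -3150)
1/d = 1/(-3150) = -1/3150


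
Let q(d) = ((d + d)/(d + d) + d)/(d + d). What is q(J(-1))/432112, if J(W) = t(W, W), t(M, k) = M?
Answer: 0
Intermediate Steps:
J(W) = W
q(d) = (1 + d)/(2*d) (q(d) = ((2*d)/((2*d)) + d)/((2*d)) = ((2*d)*(1/(2*d)) + d)*(1/(2*d)) = (1 + d)*(1/(2*d)) = (1 + d)/(2*d))
q(J(-1))/432112 = ((1/2)*(1 - 1)/(-1))/432112 = ((1/2)*(-1)*0)*(1/432112) = 0*(1/432112) = 0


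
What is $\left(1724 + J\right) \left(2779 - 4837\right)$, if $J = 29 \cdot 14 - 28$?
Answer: $-4325916$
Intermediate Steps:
$J = 378$ ($J = 406 - 28 = 378$)
$\left(1724 + J\right) \left(2779 - 4837\right) = \left(1724 + 378\right) \left(2779 - 4837\right) = 2102 \left(-2058\right) = -4325916$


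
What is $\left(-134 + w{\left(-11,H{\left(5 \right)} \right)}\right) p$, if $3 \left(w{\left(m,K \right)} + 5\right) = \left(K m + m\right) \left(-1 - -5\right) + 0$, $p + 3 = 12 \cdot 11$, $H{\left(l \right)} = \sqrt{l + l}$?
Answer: $-19823 - 1892 \sqrt{10} \approx -25806.0$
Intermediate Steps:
$H{\left(l \right)} = \sqrt{2} \sqrt{l}$ ($H{\left(l \right)} = \sqrt{2 l} = \sqrt{2} \sqrt{l}$)
$p = 129$ ($p = -3 + 12 \cdot 11 = -3 + 132 = 129$)
$w{\left(m,K \right)} = -5 + \frac{4 m}{3} + \frac{4 K m}{3}$ ($w{\left(m,K \right)} = -5 + \frac{\left(K m + m\right) \left(-1 - -5\right) + 0}{3} = -5 + \frac{\left(m + K m\right) \left(-1 + 5\right) + 0}{3} = -5 + \frac{\left(m + K m\right) 4 + 0}{3} = -5 + \frac{\left(4 m + 4 K m\right) + 0}{3} = -5 + \frac{4 m + 4 K m}{3} = -5 + \left(\frac{4 m}{3} + \frac{4 K m}{3}\right) = -5 + \frac{4 m}{3} + \frac{4 K m}{3}$)
$\left(-134 + w{\left(-11,H{\left(5 \right)} \right)}\right) p = \left(-134 + \left(-5 + \frac{4}{3} \left(-11\right) + \frac{4}{3} \sqrt{2} \sqrt{5} \left(-11\right)\right)\right) 129 = \left(-134 - \left(\frac{59}{3} - \frac{4}{3} \sqrt{10} \left(-11\right)\right)\right) 129 = \left(-134 - \left(\frac{59}{3} + \frac{44 \sqrt{10}}{3}\right)\right) 129 = \left(- \frac{461}{3} - \frac{44 \sqrt{10}}{3}\right) 129 = -19823 - 1892 \sqrt{10}$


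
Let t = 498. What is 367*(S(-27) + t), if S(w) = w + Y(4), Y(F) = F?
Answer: 174325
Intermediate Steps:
S(w) = 4 + w (S(w) = w + 4 = 4 + w)
367*(S(-27) + t) = 367*((4 - 27) + 498) = 367*(-23 + 498) = 367*475 = 174325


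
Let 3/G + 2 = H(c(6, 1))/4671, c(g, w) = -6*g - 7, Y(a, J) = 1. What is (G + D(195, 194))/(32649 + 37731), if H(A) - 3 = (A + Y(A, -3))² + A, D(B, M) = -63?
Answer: -54883/59572760 ≈ -0.00092128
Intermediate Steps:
c(g, w) = -7 - 6*g
H(A) = 3 + A + (1 + A)² (H(A) = 3 + ((A + 1)² + A) = 3 + ((1 + A)² + A) = 3 + (A + (1 + A)²) = 3 + A + (1 + A)²)
G = -14013/7618 (G = 3/(-2 + (3 + (-7 - 6*6) + (1 + (-7 - 6*6))²)/4671) = 3/(-2 + (3 + (-7 - 36) + (1 + (-7 - 36))²)*(1/4671)) = 3/(-2 + (3 - 43 + (1 - 43)²)*(1/4671)) = 3/(-2 + (3 - 43 + (-42)²)*(1/4671)) = 3/(-2 + (3 - 43 + 1764)*(1/4671)) = 3/(-2 + 1724*(1/4671)) = 3/(-2 + 1724/4671) = 3/(-7618/4671) = 3*(-4671/7618) = -14013/7618 ≈ -1.8395)
(G + D(195, 194))/(32649 + 37731) = (-14013/7618 - 63)/(32649 + 37731) = -493947/7618/70380 = -493947/7618*1/70380 = -54883/59572760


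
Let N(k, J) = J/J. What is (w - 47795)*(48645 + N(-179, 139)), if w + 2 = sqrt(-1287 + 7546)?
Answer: -2325132862 + 48646*sqrt(6259) ≈ -2.3213e+9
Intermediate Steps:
N(k, J) = 1
w = -2 + sqrt(6259) (w = -2 + sqrt(-1287 + 7546) = -2 + sqrt(6259) ≈ 77.114)
(w - 47795)*(48645 + N(-179, 139)) = ((-2 + sqrt(6259)) - 47795)*(48645 + 1) = (-47797 + sqrt(6259))*48646 = -2325132862 + 48646*sqrt(6259)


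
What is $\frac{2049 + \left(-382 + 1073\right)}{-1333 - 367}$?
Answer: $- \frac{137}{85} \approx -1.6118$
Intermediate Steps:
$\frac{2049 + \left(-382 + 1073\right)}{-1333 - 367} = \frac{2049 + 691}{-1700} = 2740 \left(- \frac{1}{1700}\right) = - \frac{137}{85}$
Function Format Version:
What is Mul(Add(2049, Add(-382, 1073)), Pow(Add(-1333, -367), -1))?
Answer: Rational(-137, 85) ≈ -1.6118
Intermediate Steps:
Mul(Add(2049, Add(-382, 1073)), Pow(Add(-1333, -367), -1)) = Mul(Add(2049, 691), Pow(-1700, -1)) = Mul(2740, Rational(-1, 1700)) = Rational(-137, 85)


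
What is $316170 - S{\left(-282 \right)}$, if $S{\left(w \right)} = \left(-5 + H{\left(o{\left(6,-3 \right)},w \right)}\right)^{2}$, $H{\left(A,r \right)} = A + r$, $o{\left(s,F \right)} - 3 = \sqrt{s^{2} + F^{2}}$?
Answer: $235469 + 1704 \sqrt{5} \approx 2.3928 \cdot 10^{5}$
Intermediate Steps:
$o{\left(s,F \right)} = 3 + \sqrt{F^{2} + s^{2}}$ ($o{\left(s,F \right)} = 3 + \sqrt{s^{2} + F^{2}} = 3 + \sqrt{F^{2} + s^{2}}$)
$S{\left(w \right)} = \left(-2 + w + 3 \sqrt{5}\right)^{2}$ ($S{\left(w \right)} = \left(-5 + \left(\left(3 + \sqrt{\left(-3\right)^{2} + 6^{2}}\right) + w\right)\right)^{2} = \left(-5 + \left(\left(3 + \sqrt{9 + 36}\right) + w\right)\right)^{2} = \left(-5 + \left(\left(3 + \sqrt{45}\right) + w\right)\right)^{2} = \left(-5 + \left(\left(3 + 3 \sqrt{5}\right) + w\right)\right)^{2} = \left(-5 + \left(3 + w + 3 \sqrt{5}\right)\right)^{2} = \left(-2 + w + 3 \sqrt{5}\right)^{2}$)
$316170 - S{\left(-282 \right)} = 316170 - \left(-2 - 282 + 3 \sqrt{5}\right)^{2} = 316170 - \left(-284 + 3 \sqrt{5}\right)^{2}$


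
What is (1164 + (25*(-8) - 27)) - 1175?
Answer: -238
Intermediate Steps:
(1164 + (25*(-8) - 27)) - 1175 = (1164 + (-200 - 27)) - 1175 = (1164 - 227) - 1175 = 937 - 1175 = -238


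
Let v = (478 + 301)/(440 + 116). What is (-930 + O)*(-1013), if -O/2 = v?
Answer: 262690147/278 ≈ 9.4493e+5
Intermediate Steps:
v = 779/556 ≈ 1.4011
O = -779/278 (O = -2*779/556 = -779/278 ≈ -2.8022)
(-930 + O)*(-1013) = (-930 - 779/278)*(-1013) = -259319/278*(-1013) = 262690147/278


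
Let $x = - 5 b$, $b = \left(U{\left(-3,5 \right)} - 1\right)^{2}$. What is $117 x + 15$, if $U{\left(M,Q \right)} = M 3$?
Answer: $-58485$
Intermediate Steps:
$U{\left(M,Q \right)} = 3 M$
$b = 100$ ($b = \left(3 \left(-3\right) - 1\right)^{2} = \left(-9 - 1\right)^{2} = \left(-10\right)^{2} = 100$)
$x = -500$ ($x = \left(-5\right) 100 = -500$)
$117 x + 15 = 117 \left(-500\right) + 15 = -58500 + 15 = -58485$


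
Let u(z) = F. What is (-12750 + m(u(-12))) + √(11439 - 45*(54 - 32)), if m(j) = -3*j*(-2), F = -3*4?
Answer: -12822 + 9*√129 ≈ -12720.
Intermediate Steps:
F = -12
u(z) = -12
m(j) = 6*j
(-12750 + m(u(-12))) + √(11439 - 45*(54 - 32)) = (-12750 + 6*(-12)) + √(11439 - 45*(54 - 32)) = (-12750 - 72) + √(11439 - 45*22) = -12822 + √(11439 - 990) = -12822 + √10449 = -12822 + 9*√129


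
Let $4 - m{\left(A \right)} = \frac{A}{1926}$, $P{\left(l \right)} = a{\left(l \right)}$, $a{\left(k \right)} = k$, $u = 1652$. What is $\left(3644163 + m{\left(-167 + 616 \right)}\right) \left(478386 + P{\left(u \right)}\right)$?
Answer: $\frac{1684613000958667}{963} \approx 1.7493 \cdot 10^{12}$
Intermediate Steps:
$P{\left(l \right)} = l$
$m{\left(A \right)} = 4 - \frac{A}{1926}$
$\left(3644163 + m{\left(-167 + 616 \right)}\right) \left(478386 + P{\left(u \right)}\right) = \left(3644163 + \left(4 - \frac{-167 + 616}{1926}\right)\right) \left(478386 + 1652\right) = \left(3644163 + \left(4 - \frac{449}{1926}\right)\right) 480038 = \left(3644163 + \frac{7255}{1926}\right) 480038 = \frac{7018665193}{1926} \cdot 480038 = \frac{1684613000958667}{963}$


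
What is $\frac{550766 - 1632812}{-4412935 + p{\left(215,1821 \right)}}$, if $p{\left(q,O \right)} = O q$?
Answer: $\frac{541023}{2010710} \approx 0.26907$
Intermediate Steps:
$\frac{550766 - 1632812}{-4412935 + p{\left(215,1821 \right)}} = \frac{550766 - 1632812}{-4412935 + 1821 \cdot 215} = - \frac{1082046}{-4412935 + 391515} = - \frac{1082046}{-4021420} = \left(-1082046\right) \left(- \frac{1}{4021420}\right) = \frac{541023}{2010710}$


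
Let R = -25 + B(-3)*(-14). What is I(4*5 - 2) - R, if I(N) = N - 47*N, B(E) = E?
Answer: -845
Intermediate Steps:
I(N) = -46*N
R = 17 (R = -25 - 3*(-14) = -25 + 42 = 17)
I(4*5 - 2) - R = -46*(4*5 - 2) - 1*17 = -46*(20 - 2) - 17 = -46*18 - 17 = -828 - 17 = -845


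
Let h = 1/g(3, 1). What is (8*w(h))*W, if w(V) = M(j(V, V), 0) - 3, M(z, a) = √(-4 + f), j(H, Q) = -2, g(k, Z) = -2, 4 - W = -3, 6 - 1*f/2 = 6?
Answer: -168 + 112*I ≈ -168.0 + 112.0*I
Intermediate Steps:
f = 0 (f = 12 - 2*6 = 12 - 12 = 0)
W = 7 (W = 4 - 1*(-3) = 4 + 3 = 7)
M(z, a) = 2*I (M(z, a) = √(-4 + 0) = √(-4) = 2*I)
h = -½ (h = 1/(-2) = -½ ≈ -0.50000)
w(V) = -3 + 2*I (w(V) = 2*I - 3 = -3 + 2*I)
(8*w(h))*W = (8*(-3 + 2*I))*7 = (-24 + 16*I)*7 = -168 + 112*I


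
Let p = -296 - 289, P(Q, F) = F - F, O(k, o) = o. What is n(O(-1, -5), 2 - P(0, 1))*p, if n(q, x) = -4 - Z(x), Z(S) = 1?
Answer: 2925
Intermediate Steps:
P(Q, F) = 0
n(q, x) = -5 (n(q, x) = -4 - 1*1 = -4 - 1 = -5)
p = -585
n(O(-1, -5), 2 - P(0, 1))*p = -5*(-585) = 2925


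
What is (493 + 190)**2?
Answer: 466489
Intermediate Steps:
(493 + 190)**2 = 683**2 = 466489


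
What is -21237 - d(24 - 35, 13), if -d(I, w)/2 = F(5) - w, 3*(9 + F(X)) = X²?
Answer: -63793/3 ≈ -21264.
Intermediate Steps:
F(X) = -9 + X²/3
d(I, w) = 4/3 + 2*w (d(I, w) = -2*((-9 + (⅓)*5²) - w) = -2*((-9 + (⅓)*25) - w) = -2*((-9 + 25/3) - w) = -2*(-⅔ - w) = 4/3 + 2*w)
-21237 - d(24 - 35, 13) = -21237 - (4/3 + 2*13) = -21237 - (4/3 + 26) = -21237 - 1*82/3 = -21237 - 82/3 = -63793/3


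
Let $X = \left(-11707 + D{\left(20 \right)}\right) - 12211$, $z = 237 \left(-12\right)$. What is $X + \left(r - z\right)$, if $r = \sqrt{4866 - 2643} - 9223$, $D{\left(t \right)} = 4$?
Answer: $-30293 + 3 \sqrt{247} \approx -30246.0$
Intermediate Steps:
$z = -2844$
$X = -23914$ ($X = \left(-11707 + 4\right) - 12211 = -11703 - 12211 = -23914$)
$r = -9223 + 3 \sqrt{247}$ ($r = \sqrt{2223} - 9223 = 3 \sqrt{247} - 9223 = -9223 + 3 \sqrt{247} \approx -9175.8$)
$X + \left(r - z\right) = -23914 - \left(6379 - 3 \sqrt{247}\right) = -30293 + 3 \sqrt{247}$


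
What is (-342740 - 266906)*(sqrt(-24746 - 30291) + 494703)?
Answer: -301593705138 - 609646*I*sqrt(55037) ≈ -3.0159e+11 - 1.4302e+8*I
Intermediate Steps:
(-342740 - 266906)*(sqrt(-24746 - 30291) + 494703) = -609646*(sqrt(-55037) + 494703) = -609646*(I*sqrt(55037) + 494703) = -609646*(494703 + I*sqrt(55037)) = -301593705138 - 609646*I*sqrt(55037)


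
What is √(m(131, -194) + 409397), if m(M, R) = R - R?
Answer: √409397 ≈ 639.84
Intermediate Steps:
m(M, R) = 0
√(m(131, -194) + 409397) = √(0 + 409397) = √409397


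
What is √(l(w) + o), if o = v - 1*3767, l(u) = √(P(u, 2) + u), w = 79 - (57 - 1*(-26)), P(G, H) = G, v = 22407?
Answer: √(18640 + 2*I*√2) ≈ 136.53 + 0.01*I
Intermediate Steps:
w = -4 (w = 79 - (57 + 26) = 79 - 1*83 = 79 - 83 = -4)
l(u) = √2*√u (l(u) = √(u + u) = √(2*u) = √2*√u)
o = 18640 (o = 22407 - 1*3767 = 22407 - 3767 = 18640)
√(l(w) + o) = √(√2*√(-4) + 18640) = √(√2*(2*I) + 18640) = √(2*I*√2 + 18640) = √(18640 + 2*I*√2)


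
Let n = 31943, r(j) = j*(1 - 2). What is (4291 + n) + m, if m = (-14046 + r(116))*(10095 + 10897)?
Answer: -297252470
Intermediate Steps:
r(j) = -j (r(j) = j*(-1) = -j)
m = -297288704 (m = (-14046 - 1*116)*(10095 + 10897) = (-14046 - 116)*20992 = -14162*20992 = -297288704)
(4291 + n) + m = (4291 + 31943) - 297288704 = 36234 - 297288704 = -297252470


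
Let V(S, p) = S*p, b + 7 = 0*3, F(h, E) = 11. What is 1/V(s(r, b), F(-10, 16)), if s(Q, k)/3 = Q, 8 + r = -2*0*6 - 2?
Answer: -1/330 ≈ -0.0030303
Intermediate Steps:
b = -7 (b = -7 + 0*3 = -7 + 0 = -7)
r = -10 (r = -8 + (-2*0*6 - 2) = -8 + (0*6 - 2) = -8 + (0 - 2) = -8 - 2 = -10)
s(Q, k) = 3*Q
1/V(s(r, b), F(-10, 16)) = 1/((3*(-10))*11) = 1/(-30*11) = 1/(-330) = -1/330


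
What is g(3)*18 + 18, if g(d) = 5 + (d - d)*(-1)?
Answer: 108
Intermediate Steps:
g(d) = 5 (g(d) = 5 + 0*(-1) = 5 + 0 = 5)
g(3)*18 + 18 = 5*18 + 18 = 90 + 18 = 108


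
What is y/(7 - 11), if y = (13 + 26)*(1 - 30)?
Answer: 1131/4 ≈ 282.75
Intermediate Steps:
y = -1131 (y = 39*(-29) = -1131)
y/(7 - 11) = -1131/(7 - 11) = -1131/(-4) = -¼*(-1131) = 1131/4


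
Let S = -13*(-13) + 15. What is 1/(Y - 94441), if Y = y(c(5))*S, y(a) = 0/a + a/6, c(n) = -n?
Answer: -3/283783 ≈ -1.0571e-5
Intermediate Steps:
y(a) = a/6 (y(a) = 0 + a*(⅙) = 0 + a/6 = a/6)
S = 184 (S = 169 + 15 = 184)
Y = -460/3 (Y = ((-1*5)/6)*184 = ((⅙)*(-5))*184 = -⅚*184 = -460/3 ≈ -153.33)
1/(Y - 94441) = 1/(-460/3 - 94441) = 1/(-283783/3) = -3/283783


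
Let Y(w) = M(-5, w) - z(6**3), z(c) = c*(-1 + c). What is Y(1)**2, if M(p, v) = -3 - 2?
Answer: 2157138025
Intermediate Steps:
M(p, v) = -5
Y(w) = -46445 (Y(w) = -5 - 6**3*(-1 + 6**3) = -5 - 216*(-1 + 216) = -5 - 216*215 = -5 - 1*46440 = -5 - 46440 = -46445)
Y(1)**2 = (-46445)**2 = 2157138025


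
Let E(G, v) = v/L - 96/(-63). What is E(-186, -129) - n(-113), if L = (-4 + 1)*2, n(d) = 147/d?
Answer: 115445/4746 ≈ 24.325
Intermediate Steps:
L = -6 (L = -3*2 = -6)
E(G, v) = 32/21 - v/6 (E(G, v) = v/(-6) - 96/(-63) = v*(-⅙) - 96*(-1/63) = -v/6 + 32/21 = 32/21 - v/6)
E(-186, -129) - n(-113) = (32/21 - ⅙*(-129)) - 147/(-113) = (32/21 + 43/2) - 147*(-1)/113 = 967/42 - 1*(-147/113) = 967/42 + 147/113 = 115445/4746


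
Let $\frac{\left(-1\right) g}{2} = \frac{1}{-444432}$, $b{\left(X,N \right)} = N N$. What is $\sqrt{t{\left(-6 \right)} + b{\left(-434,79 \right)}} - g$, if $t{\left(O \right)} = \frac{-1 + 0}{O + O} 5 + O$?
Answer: $- \frac{1}{222216} + \frac{5 \sqrt{8979}}{6} \approx 78.965$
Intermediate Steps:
$b{\left(X,N \right)} = N^{2}$
$t{\left(O \right)} = O - \frac{5}{2 O}$ ($t{\left(O \right)} = - \frac{1}{2 O} 5 + O = - \frac{5}{2 O} + O = O - \frac{5}{2 O}$)
$g = \frac{1}{222216}$ ($g = - \frac{2}{-444432} = \left(-2\right) \left(- \frac{1}{444432}\right) = \frac{1}{222216} \approx 4.5001 \cdot 10^{-6}$)
$\sqrt{t{\left(-6 \right)} + b{\left(-434,79 \right)}} - g = \sqrt{\left(-6 - \frac{5}{2 \left(-6\right)}\right) + 79^{2}} - \frac{1}{222216} = \sqrt{\left(-6 - - \frac{5}{12}\right) + 6241} - \frac{1}{222216} = \sqrt{\left(-6 + \frac{5}{12}\right) + 6241} - \frac{1}{222216} = \sqrt{- \frac{67}{12} + 6241} - \frac{1}{222216} = \sqrt{\frac{74825}{12}} - \frac{1}{222216} = \frac{5 \sqrt{8979}}{6} - \frac{1}{222216} = - \frac{1}{222216} + \frac{5 \sqrt{8979}}{6}$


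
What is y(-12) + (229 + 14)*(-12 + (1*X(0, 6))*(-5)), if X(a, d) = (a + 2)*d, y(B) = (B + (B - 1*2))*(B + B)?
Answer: -16872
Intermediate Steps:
y(B) = 2*B*(-2 + 2*B) (y(B) = (B + (B - 2))*(2*B) = (B + (-2 + B))*(2*B) = (-2 + 2*B)*(2*B) = 2*B*(-2 + 2*B))
X(a, d) = d*(2 + a) (X(a, d) = (2 + a)*d = d*(2 + a))
y(-12) + (229 + 14)*(-12 + (1*X(0, 6))*(-5)) = 4*(-12)*(-1 - 12) + (229 + 14)*(-12 + (1*(6*(2 + 0)))*(-5)) = 4*(-12)*(-13) + 243*(-12 + (1*(6*2))*(-5)) = 624 + 243*(-12 + (1*12)*(-5)) = 624 + 243*(-12 + 12*(-5)) = 624 + 243*(-12 - 60) = 624 + 243*(-72) = 624 - 17496 = -16872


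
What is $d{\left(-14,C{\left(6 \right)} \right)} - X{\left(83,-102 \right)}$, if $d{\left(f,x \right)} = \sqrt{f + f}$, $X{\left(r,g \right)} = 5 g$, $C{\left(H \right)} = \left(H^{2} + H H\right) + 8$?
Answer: $510 + 2 i \sqrt{7} \approx 510.0 + 5.2915 i$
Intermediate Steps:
$C{\left(H \right)} = 8 + 2 H^{2}$ ($C{\left(H \right)} = \left(H^{2} + H^{2}\right) + 8 = 2 H^{2} + 8 = 8 + 2 H^{2}$)
$d{\left(f,x \right)} = \sqrt{2} \sqrt{f}$ ($d{\left(f,x \right)} = \sqrt{2 f} = \sqrt{2} \sqrt{f}$)
$d{\left(-14,C{\left(6 \right)} \right)} - X{\left(83,-102 \right)} = \sqrt{2} \sqrt{-14} - 5 \left(-102\right) = \sqrt{2} i \sqrt{14} - -510 = 2 i \sqrt{7} + 510 = 510 + 2 i \sqrt{7}$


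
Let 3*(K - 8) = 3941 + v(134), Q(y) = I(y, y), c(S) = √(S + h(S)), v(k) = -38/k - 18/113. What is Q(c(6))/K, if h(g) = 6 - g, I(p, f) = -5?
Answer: -113565/30015662 ≈ -0.0037835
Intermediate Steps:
v(k) = -18/113 - 38/k (v(k) = -38/k - 18*1/113 = -38/k - 18/113 = -18/113 - 38/k)
c(S) = √6 (c(S) = √(S + (6 - S)) = √6)
Q(y) = -5
K = 30015662/22713 (K = 8 + (3941 + (-18/113 - 38/134))/3 = 8 + (3941 + (-18/113 - 38*1/134))/3 = 8 + (3941 + (-18/113 - 19/67))/3 = 8 + (3941 - 3353/7571)/3 = 8 + (⅓)*(29833958/7571) = 8 + 29833958/22713 = 30015662/22713 ≈ 1321.5)
Q(c(6))/K = -5/30015662/22713 = -5*22713/30015662 = -113565/30015662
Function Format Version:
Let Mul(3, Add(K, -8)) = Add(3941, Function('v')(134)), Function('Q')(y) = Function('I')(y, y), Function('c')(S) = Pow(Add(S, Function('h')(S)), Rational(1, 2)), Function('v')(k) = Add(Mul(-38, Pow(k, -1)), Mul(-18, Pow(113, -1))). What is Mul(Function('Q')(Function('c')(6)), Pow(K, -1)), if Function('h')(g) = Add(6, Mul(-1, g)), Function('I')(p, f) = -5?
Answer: Rational(-113565, 30015662) ≈ -0.0037835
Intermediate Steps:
Function('v')(k) = Add(Rational(-18, 113), Mul(-38, Pow(k, -1))) (Function('v')(k) = Add(Mul(-38, Pow(k, -1)), Mul(-18, Rational(1, 113))) = Add(Mul(-38, Pow(k, -1)), Rational(-18, 113)) = Add(Rational(-18, 113), Mul(-38, Pow(k, -1))))
Function('c')(S) = Pow(6, Rational(1, 2)) (Function('c')(S) = Pow(Add(S, Add(6, Mul(-1, S))), Rational(1, 2)) = Pow(6, Rational(1, 2)))
Function('Q')(y) = -5
K = Rational(30015662, 22713) (K = Add(8, Mul(Rational(1, 3), Add(3941, Add(Rational(-18, 113), Mul(-38, Pow(134, -1)))))) = Add(8, Mul(Rational(1, 3), Add(3941, Add(Rational(-18, 113), Mul(-38, Rational(1, 134)))))) = Add(8, Mul(Rational(1, 3), Add(3941, Add(Rational(-18, 113), Rational(-19, 67))))) = Add(8, Mul(Rational(1, 3), Add(3941, Rational(-3353, 7571)))) = Add(8, Mul(Rational(1, 3), Rational(29833958, 7571))) = Add(8, Rational(29833958, 22713)) = Rational(30015662, 22713) ≈ 1321.5)
Mul(Function('Q')(Function('c')(6)), Pow(K, -1)) = Mul(-5, Pow(Rational(30015662, 22713), -1)) = Mul(-5, Rational(22713, 30015662)) = Rational(-113565, 30015662)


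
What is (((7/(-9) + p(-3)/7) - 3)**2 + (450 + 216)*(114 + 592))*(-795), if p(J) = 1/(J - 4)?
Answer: -24233453383765/64827 ≈ -3.7382e+8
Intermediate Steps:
p(J) = 1/(-4 + J)
(((7/(-9) + p(-3)/7) - 3)**2 + (450 + 216)*(114 + 592))*(-795) = (((7/(-9) + 1/(-4 - 3*7)) - 3)**2 + (450 + 216)*(114 + 592))*(-795) = (((7*(-1/9) + (1/7)/(-7)) - 3)**2 + 666*706)*(-795) = (((-7/9 - 1/7*1/7) - 3)**2 + 470196)*(-795) = (((-7/9 - 1/49) - 3)**2 + 470196)*(-795) = ((-352/441 - 3)**2 + 470196)*(-795) = ((-1675/441)**2 + 470196)*(-795) = (2805625/194481 + 470196)*(-795) = (91446993901/194481)*(-795) = -24233453383765/64827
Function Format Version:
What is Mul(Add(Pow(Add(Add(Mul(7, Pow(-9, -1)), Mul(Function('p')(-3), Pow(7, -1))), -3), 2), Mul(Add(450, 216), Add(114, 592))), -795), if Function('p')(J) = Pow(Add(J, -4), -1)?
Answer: Rational(-24233453383765, 64827) ≈ -3.7382e+8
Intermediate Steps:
Function('p')(J) = Pow(Add(-4, J), -1)
Mul(Add(Pow(Add(Add(Mul(7, Pow(-9, -1)), Mul(Function('p')(-3), Pow(7, -1))), -3), 2), Mul(Add(450, 216), Add(114, 592))), -795) = Mul(Add(Pow(Add(Add(Mul(7, Pow(-9, -1)), Mul(Pow(Add(-4, -3), -1), Pow(7, -1))), -3), 2), Mul(Add(450, 216), Add(114, 592))), -795) = Mul(Add(Pow(Add(Add(Mul(7, Rational(-1, 9)), Mul(Pow(-7, -1), Rational(1, 7))), -3), 2), Mul(666, 706)), -795) = Mul(Add(Pow(Add(Add(Rational(-7, 9), Mul(Rational(-1, 7), Rational(1, 7))), -3), 2), 470196), -795) = Mul(Add(Pow(Add(Add(Rational(-7, 9), Rational(-1, 49)), -3), 2), 470196), -795) = Mul(Add(Pow(Add(Rational(-352, 441), -3), 2), 470196), -795) = Mul(Add(Pow(Rational(-1675, 441), 2), 470196), -795) = Mul(Add(Rational(2805625, 194481), 470196), -795) = Mul(Rational(91446993901, 194481), -795) = Rational(-24233453383765, 64827)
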